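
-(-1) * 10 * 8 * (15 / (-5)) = -240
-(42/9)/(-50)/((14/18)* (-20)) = -3/500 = -0.01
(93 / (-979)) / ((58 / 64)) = -2976 / 28391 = -0.10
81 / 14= 5.79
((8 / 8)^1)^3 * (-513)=-513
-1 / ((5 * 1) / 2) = -2 / 5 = -0.40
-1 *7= -7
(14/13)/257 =14/3341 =0.00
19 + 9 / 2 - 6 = 35 / 2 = 17.50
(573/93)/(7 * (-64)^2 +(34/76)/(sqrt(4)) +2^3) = 14516/67570607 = 0.00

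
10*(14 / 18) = 70 / 9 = 7.78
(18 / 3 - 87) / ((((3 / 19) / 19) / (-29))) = 282663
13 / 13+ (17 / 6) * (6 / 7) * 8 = 143 / 7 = 20.43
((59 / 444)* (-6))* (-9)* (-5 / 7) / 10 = -531 / 1036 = -0.51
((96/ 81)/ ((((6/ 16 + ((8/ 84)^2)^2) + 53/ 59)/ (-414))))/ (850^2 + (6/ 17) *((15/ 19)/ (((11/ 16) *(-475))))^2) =-75463065906851145600/ 141496688089392916043273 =-0.00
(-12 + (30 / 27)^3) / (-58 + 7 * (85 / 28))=30992 / 107163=0.29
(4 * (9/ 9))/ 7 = 0.57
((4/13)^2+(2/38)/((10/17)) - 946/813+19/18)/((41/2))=5960822/1605483945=0.00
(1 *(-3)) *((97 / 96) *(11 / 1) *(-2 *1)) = 1067 / 16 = 66.69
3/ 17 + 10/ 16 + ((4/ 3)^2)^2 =3.96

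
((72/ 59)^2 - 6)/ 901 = -15702/ 3136381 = -0.01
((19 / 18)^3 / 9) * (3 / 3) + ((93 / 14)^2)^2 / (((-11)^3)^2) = 58840556312759 / 446517301473936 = 0.13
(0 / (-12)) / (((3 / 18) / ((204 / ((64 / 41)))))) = 0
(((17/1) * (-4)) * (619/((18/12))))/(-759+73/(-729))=150417/4069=36.97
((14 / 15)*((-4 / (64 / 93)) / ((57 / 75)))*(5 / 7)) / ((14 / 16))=-775 / 133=-5.83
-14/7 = -2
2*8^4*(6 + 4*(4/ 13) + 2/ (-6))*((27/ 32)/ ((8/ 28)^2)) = 7592256/ 13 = 584019.69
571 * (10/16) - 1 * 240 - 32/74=34467/296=116.44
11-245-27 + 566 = 305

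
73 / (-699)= -73 / 699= -0.10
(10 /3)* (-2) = -20 /3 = -6.67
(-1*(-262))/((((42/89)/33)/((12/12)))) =128249/7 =18321.29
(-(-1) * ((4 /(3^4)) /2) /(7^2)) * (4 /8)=1 /3969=0.00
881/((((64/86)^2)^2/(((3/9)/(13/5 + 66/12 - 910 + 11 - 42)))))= -15059818405/14673248256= -1.03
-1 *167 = -167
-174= -174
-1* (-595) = 595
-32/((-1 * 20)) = 8/5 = 1.60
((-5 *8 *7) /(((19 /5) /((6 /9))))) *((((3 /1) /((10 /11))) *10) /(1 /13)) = -400400 /19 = -21073.68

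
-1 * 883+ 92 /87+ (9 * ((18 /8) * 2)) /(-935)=-143490277 /162690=-881.99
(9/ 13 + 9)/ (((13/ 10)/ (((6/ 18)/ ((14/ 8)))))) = 240/ 169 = 1.42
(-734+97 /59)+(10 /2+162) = -33356 /59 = -565.36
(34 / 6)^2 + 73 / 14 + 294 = 41747 / 126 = 331.33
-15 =-15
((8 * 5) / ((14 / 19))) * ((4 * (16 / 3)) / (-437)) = -2.65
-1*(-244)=244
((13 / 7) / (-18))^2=169 / 15876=0.01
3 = 3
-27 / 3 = -9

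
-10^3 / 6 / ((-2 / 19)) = 4750 / 3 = 1583.33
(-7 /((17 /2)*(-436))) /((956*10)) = 7 /35429360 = 0.00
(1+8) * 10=90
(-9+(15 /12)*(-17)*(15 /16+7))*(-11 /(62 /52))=1626053 /992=1639.17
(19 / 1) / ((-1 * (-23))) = 19 / 23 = 0.83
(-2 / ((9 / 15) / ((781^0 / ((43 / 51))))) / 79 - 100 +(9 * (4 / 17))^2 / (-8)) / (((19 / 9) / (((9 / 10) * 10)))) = -8000592264 / 18652927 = -428.92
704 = 704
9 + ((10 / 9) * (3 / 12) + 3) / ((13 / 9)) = 293 / 26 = 11.27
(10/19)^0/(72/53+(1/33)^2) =0.74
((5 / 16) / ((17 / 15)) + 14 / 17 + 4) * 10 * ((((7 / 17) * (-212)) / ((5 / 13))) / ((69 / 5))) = -33447505 / 39882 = -838.66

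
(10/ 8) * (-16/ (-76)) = 5/ 19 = 0.26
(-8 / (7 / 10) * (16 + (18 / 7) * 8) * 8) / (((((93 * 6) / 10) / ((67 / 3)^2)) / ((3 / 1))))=-3677388800 / 41013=-89663.98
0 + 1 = 1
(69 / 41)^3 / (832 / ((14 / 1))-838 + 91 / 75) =-172467225 / 28127556073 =-0.01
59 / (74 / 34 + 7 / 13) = 13039 / 600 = 21.73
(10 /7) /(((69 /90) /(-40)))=-12000 /161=-74.53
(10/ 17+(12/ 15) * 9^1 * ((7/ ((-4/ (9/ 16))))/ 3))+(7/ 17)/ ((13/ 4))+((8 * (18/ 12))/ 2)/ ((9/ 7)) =160133/ 53040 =3.02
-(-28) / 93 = 28 / 93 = 0.30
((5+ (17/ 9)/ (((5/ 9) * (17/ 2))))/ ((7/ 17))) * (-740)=-67932/ 7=-9704.57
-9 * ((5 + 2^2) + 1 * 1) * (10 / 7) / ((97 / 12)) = -10800 / 679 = -15.91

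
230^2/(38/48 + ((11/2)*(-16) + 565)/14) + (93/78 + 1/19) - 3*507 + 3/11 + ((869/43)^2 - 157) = 14670655784253/58848008362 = 249.30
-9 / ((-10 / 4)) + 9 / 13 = 279 / 65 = 4.29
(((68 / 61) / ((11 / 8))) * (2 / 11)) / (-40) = -136 / 36905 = -0.00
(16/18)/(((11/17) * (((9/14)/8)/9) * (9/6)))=30464/297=102.57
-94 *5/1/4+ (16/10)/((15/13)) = -17417/150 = -116.11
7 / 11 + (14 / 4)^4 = 26523 / 176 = 150.70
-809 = -809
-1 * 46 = -46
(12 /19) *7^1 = 4.42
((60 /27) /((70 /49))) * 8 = 112 /9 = 12.44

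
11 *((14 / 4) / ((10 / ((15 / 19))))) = 231 / 76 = 3.04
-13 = -13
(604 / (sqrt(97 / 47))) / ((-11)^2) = 604* sqrt(4559) / 11737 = 3.47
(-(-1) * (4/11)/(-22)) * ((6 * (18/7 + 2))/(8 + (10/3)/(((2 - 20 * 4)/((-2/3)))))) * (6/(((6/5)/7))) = -336960/170489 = -1.98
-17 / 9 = -1.89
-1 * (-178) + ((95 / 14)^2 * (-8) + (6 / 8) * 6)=-18215 / 98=-185.87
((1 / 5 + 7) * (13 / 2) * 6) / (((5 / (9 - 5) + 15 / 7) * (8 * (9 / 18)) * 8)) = 2457 / 950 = 2.59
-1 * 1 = -1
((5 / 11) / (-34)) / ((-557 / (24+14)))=95 / 104159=0.00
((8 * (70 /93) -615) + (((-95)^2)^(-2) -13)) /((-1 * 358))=4711429952407 /2711817108750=1.74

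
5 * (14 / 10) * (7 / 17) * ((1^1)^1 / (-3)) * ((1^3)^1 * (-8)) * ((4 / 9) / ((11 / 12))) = 6272 / 1683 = 3.73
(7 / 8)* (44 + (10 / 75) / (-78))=180173 / 4680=38.50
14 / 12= 7 / 6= 1.17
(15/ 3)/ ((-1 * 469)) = -5/ 469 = -0.01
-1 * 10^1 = -10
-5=-5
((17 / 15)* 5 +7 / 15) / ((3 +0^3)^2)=92 / 135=0.68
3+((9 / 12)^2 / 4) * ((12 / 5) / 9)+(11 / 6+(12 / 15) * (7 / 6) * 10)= 3409 / 240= 14.20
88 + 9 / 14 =1241 / 14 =88.64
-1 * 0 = 0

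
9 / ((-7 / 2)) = -2.57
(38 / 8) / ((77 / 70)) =95 / 22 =4.32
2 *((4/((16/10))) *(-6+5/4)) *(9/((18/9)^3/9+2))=-7695/104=-73.99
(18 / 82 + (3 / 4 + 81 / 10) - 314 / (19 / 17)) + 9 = -4095637 / 15580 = -262.88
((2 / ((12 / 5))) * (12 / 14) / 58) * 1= 5 / 406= 0.01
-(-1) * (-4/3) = -4/3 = -1.33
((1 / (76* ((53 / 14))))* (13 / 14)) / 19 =13 / 76532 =0.00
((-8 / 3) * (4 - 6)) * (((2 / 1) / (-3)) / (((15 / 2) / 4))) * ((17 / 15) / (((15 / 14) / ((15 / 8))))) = -7616 / 2025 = -3.76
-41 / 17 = -2.41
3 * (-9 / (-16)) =27 / 16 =1.69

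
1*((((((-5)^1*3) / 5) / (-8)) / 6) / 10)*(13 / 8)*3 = 39 / 1280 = 0.03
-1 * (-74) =74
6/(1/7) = 42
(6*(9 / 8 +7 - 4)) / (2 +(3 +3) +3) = 9 / 4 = 2.25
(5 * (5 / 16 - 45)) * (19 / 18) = -67925 / 288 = -235.85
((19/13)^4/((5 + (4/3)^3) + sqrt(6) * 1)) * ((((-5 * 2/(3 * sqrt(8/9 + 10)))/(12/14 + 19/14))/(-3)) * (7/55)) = -886704084 * sqrt(3)/343086356327 + 3267668754 * sqrt(2)/343086356327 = 0.01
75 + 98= 173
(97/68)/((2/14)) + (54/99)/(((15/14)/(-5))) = 5565/748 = 7.44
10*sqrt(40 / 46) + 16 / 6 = 11.99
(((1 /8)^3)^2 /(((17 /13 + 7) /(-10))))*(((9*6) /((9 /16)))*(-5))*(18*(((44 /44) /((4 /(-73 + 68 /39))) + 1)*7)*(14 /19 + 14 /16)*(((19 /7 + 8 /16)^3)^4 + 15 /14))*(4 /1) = -7535942858946970574560625 /205814439029506048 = -36615229.21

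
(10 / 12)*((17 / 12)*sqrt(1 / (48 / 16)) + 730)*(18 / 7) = 85*sqrt(3) / 84 + 10950 / 7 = 1566.04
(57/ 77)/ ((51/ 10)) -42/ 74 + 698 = 33785775/ 48433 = 697.58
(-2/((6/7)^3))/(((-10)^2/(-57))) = 1.81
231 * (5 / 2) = 577.50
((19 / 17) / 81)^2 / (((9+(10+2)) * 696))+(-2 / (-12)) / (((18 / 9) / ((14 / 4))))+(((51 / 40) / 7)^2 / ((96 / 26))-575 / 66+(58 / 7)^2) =411370891410401089 / 6828685608729600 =60.24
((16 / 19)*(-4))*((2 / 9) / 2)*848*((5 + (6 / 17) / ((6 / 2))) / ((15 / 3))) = -1573888 / 4845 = -324.85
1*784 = 784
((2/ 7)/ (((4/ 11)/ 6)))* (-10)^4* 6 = 1980000/ 7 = 282857.14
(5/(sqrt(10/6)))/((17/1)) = sqrt(15)/17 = 0.23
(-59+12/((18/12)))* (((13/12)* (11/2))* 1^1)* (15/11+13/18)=-91273/144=-633.84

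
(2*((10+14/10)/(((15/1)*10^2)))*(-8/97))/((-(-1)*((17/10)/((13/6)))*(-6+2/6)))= 988/3504125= 0.00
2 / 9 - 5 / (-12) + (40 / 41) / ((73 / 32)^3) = 414028951 / 574189092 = 0.72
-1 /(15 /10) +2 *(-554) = -3326 /3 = -1108.67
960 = 960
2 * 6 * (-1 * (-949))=11388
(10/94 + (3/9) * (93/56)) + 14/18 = 34057/23688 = 1.44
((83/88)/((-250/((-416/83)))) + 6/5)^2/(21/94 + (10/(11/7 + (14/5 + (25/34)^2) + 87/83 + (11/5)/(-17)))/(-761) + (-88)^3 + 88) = -3934573354178111584/1804458110846164558984375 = -0.00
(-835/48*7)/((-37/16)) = 5845/111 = 52.66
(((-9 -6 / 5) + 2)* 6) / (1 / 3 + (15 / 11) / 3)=-4059 / 65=-62.45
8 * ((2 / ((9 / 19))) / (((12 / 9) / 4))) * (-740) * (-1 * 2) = 449920 / 3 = 149973.33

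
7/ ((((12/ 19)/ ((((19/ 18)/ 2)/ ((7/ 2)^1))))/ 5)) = 1805/ 216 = 8.36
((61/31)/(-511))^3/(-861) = 226981/3422558920224381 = 0.00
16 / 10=8 / 5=1.60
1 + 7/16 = 23/16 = 1.44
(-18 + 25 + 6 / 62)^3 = 10648000 / 29791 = 357.42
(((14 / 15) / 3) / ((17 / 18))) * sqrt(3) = 28 * sqrt(3) / 85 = 0.57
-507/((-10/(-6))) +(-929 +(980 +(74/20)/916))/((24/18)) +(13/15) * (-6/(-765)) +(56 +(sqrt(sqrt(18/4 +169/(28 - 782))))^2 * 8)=-5884539077/28029600 +16 * sqrt(899)/29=-193.40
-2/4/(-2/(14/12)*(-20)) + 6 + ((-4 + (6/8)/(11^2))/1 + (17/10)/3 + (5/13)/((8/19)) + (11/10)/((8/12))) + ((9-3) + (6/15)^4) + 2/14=7458983771/660660000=11.29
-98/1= -98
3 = 3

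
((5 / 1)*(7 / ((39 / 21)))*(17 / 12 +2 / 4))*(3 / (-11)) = -5635 / 572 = -9.85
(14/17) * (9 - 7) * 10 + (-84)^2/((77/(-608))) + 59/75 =-781159567/14025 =-55697.65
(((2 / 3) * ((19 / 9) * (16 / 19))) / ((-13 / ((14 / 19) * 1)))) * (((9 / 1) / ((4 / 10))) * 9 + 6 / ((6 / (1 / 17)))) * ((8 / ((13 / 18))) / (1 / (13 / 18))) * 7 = -86390528 / 113373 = -762.00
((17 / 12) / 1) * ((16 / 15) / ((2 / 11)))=374 / 45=8.31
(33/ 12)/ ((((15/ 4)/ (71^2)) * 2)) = 55451/ 30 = 1848.37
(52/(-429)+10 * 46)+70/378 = 136639/297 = 460.06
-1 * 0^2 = 0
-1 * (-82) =82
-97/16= -6.06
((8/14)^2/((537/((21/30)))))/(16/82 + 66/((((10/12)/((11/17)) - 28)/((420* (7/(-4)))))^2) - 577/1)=24865352/2885403129111405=0.00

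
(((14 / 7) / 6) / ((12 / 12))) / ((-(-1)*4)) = 1 / 12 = 0.08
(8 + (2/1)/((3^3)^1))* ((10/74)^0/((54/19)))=2071/729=2.84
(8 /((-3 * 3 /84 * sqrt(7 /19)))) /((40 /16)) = -64 * sqrt(133) /15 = -49.21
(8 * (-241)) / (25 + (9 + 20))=-35.70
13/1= 13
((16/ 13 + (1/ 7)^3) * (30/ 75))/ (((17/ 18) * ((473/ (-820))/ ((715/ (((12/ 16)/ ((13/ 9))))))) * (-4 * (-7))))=-234562640/ 5265393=-44.55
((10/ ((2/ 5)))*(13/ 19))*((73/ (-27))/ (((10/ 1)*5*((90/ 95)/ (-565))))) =536185/ 972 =551.63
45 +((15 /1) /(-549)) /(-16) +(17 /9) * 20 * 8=3050015 /8784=347.22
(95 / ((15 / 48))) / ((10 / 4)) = 608 / 5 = 121.60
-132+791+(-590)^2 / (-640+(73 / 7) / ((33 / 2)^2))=140329438 / 1219607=115.06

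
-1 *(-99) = 99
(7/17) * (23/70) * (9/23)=0.05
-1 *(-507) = 507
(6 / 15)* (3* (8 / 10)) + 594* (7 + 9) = 9504.96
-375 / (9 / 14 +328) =-5250 / 4601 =-1.14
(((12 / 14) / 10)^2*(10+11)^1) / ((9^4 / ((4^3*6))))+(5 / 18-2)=-48569 / 28350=-1.71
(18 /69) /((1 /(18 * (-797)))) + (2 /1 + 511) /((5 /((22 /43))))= -18246762 /4945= -3689.94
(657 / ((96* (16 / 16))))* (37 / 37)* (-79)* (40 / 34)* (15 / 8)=-1297575 / 1088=-1192.62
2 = 2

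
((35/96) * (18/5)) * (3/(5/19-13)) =-0.31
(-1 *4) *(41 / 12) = -41 / 3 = -13.67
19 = 19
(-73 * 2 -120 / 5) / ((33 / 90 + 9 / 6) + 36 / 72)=-5100 / 71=-71.83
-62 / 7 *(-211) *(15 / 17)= 196230 / 119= 1648.99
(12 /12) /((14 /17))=17 /14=1.21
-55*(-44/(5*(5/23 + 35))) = 5566/405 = 13.74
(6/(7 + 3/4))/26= 12/403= 0.03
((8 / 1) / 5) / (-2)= -4 / 5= -0.80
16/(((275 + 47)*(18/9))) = 4/161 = 0.02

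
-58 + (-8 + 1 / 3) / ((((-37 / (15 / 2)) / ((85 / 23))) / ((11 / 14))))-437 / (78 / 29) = -8725721 / 40404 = -215.96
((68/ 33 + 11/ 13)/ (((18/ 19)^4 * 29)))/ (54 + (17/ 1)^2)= 5603803/ 15446903472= 0.00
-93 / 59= -1.58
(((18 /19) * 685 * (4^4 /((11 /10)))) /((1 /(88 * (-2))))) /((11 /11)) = -505036800 /19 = -26580884.21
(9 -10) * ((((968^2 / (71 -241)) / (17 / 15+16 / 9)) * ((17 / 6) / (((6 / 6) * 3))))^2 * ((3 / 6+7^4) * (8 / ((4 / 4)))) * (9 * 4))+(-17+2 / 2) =-37953910165725328 / 17161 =-2211637443373.07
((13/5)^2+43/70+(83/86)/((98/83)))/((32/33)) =56957571/6742400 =8.45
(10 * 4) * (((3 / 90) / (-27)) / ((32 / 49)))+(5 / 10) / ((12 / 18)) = 0.67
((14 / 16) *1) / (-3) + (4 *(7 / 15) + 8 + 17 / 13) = 10.88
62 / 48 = 31 / 24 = 1.29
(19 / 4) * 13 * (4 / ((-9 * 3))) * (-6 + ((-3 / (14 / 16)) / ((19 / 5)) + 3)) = 2249 / 63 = 35.70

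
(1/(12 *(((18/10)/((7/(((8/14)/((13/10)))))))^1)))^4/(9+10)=0.02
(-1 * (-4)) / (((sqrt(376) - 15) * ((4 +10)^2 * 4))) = 15 / 29596 +sqrt(94) / 14798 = 0.00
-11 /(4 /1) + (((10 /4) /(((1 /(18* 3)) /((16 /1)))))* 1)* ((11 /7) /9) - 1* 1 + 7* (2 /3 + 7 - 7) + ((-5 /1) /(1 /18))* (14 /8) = 18527 /84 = 220.56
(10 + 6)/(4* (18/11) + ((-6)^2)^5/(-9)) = -22/9237879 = -0.00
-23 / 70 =-0.33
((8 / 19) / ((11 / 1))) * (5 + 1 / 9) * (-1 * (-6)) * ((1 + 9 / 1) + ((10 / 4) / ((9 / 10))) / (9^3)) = 48307360 / 4113747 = 11.74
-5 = -5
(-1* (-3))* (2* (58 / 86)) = 174 / 43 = 4.05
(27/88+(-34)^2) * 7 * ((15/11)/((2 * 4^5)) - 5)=-80221098125/1982464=-40465.35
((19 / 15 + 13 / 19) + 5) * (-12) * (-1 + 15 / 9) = -15848 / 285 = -55.61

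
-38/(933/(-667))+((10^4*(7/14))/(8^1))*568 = 331240346/933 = 355027.17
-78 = -78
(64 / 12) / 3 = 16 / 9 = 1.78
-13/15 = -0.87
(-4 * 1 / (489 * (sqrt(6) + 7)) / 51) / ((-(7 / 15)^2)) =100 / 834071 - 100 * sqrt(6) / 5838497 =0.00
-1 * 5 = -5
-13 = -13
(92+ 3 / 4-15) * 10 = 1555 / 2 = 777.50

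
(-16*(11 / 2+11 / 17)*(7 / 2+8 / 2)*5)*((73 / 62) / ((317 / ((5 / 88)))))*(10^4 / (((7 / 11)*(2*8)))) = -3575859375 / 4677652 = -764.46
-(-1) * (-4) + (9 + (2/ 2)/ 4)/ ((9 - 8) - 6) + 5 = -17/ 20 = -0.85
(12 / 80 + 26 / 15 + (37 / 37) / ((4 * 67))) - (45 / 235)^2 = 1.85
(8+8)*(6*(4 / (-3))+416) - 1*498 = 6030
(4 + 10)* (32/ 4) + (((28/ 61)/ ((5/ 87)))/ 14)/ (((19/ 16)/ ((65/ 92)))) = 2994632/ 26657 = 112.34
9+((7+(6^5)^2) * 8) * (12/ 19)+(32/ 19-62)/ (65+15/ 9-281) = 3732456657615/ 12217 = 305513354.97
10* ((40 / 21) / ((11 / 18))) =2400 / 77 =31.17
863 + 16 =879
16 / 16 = 1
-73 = -73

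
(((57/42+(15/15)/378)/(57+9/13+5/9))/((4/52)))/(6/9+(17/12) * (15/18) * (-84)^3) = -43433/100140332390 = -0.00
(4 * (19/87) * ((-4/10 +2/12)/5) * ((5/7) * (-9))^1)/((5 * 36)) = 19/13050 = 0.00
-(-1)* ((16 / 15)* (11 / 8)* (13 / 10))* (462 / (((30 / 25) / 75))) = 55055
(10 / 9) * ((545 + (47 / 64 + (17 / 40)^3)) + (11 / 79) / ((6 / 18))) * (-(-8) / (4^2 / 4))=920577709 / 758400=1213.84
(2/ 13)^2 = 4/ 169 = 0.02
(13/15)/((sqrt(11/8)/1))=26 * sqrt(22)/165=0.74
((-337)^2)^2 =12897917761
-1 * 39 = -39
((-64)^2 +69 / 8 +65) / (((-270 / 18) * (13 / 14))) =-299.36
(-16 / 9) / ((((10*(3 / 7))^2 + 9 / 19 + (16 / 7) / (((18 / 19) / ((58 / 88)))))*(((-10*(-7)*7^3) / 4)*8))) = -836 / 461365625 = -0.00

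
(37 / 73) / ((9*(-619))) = -37 / 406683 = -0.00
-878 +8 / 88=-9657 / 11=-877.91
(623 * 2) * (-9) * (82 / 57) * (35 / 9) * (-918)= 1094262120 / 19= 57592743.16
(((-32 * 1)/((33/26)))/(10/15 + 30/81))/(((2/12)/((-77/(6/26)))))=48672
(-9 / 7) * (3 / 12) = -9 / 28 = -0.32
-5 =-5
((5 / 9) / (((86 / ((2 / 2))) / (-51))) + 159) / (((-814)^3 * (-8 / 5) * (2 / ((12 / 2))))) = 204685 / 371074963072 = 0.00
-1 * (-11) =11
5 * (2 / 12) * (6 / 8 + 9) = 65 / 8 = 8.12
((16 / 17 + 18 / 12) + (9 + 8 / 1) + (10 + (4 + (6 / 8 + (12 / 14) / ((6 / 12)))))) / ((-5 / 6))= -51273 / 1190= -43.09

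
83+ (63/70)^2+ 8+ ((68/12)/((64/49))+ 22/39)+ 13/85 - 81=15.87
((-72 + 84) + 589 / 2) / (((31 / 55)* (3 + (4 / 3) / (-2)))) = 101145 / 434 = 233.05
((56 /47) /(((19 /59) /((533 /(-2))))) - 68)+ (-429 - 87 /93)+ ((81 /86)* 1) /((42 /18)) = -24723640119 /16665166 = -1483.55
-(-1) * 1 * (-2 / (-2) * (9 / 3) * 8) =24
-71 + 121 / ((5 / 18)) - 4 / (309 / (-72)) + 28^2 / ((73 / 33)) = 27066257 / 37595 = 719.94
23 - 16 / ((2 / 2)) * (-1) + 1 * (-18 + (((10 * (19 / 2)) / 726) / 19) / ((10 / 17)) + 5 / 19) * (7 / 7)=586931 / 27588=21.27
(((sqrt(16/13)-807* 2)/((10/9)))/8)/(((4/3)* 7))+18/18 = -20669/1120+27* sqrt(13)/7280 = -18.44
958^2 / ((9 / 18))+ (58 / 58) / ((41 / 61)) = 75256709 / 41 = 1835529.49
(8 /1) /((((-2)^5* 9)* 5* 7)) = -1 /1260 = -0.00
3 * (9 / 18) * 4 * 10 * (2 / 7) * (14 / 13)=240 / 13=18.46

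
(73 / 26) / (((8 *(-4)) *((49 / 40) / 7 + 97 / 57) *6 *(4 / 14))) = -48545 / 1780064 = -0.03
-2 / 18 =-1 / 9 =-0.11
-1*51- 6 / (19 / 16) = -1065 / 19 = -56.05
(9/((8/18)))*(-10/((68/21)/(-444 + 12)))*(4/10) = 183708/17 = 10806.35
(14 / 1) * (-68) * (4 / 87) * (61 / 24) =-29036 / 261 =-111.25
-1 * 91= -91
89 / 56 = 1.59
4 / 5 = 0.80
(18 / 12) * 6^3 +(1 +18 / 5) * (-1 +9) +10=1854 / 5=370.80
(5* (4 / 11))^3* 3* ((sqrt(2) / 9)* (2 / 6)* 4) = 32000* sqrt(2) / 11979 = 3.78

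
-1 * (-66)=66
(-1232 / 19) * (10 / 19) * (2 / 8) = -3080 / 361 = -8.53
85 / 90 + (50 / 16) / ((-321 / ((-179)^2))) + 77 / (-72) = -400673 / 1284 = -312.05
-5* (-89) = 445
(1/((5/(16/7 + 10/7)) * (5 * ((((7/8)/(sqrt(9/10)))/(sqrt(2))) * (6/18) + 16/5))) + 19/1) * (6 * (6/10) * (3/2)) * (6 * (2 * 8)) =2282534844768/231171325 - 4852224 * sqrt(5)/6604895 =9872.14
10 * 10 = 100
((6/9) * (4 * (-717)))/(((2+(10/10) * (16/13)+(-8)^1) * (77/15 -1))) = 93210/961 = 96.99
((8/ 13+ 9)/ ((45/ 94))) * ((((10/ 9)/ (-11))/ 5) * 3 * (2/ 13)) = -9400/ 50193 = -0.19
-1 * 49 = -49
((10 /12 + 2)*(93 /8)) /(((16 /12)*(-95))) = -1581 /6080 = -0.26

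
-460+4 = -456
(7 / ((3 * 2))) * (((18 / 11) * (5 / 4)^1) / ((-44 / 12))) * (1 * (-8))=630 / 121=5.21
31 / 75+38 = 2881 / 75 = 38.41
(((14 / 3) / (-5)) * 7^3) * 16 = -76832 / 15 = -5122.13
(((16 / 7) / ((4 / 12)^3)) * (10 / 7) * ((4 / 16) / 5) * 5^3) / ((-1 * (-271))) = 27000 / 13279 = 2.03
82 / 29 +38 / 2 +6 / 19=12201 / 551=22.14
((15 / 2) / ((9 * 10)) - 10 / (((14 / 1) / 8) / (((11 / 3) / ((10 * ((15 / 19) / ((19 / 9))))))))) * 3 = -62591 / 3780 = -16.56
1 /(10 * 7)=0.01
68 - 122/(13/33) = -3142/13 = -241.69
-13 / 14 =-0.93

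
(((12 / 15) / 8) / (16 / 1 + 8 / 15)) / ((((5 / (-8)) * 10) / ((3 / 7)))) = -9 / 21700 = -0.00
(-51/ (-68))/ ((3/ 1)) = 1/ 4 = 0.25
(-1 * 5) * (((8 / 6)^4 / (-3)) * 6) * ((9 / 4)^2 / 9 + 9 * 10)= 25760 / 9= 2862.22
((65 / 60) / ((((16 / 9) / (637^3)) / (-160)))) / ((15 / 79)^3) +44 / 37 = -61297766046196627 / 16650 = -3681547510282.08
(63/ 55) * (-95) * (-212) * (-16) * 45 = -16610007.27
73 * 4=292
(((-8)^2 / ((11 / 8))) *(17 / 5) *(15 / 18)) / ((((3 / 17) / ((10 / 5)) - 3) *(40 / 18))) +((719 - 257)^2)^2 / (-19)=-82688389864688 / 34485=-2397807448.59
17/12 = 1.42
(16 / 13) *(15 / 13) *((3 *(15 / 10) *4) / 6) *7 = 5040 / 169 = 29.82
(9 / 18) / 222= 1 / 444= 0.00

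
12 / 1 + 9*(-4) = -24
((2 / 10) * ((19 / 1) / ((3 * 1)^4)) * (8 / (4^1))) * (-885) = -2242 / 27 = -83.04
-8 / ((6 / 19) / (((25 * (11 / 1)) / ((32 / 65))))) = -339625 / 24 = -14151.04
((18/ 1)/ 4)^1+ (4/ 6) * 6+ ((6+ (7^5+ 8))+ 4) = 33667/ 2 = 16833.50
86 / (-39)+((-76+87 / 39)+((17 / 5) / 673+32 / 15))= -9689864 / 131235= -73.84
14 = 14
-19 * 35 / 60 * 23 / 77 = -437 / 132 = -3.31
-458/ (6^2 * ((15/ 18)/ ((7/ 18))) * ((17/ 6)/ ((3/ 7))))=-229/ 255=-0.90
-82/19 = -4.32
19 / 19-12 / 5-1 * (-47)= 228 / 5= 45.60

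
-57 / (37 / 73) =-4161 / 37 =-112.46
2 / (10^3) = 1 / 500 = 0.00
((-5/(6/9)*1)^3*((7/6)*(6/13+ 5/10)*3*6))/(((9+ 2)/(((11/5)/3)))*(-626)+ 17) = 253125/278512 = 0.91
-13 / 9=-1.44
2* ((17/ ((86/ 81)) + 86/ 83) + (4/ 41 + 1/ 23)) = 115700195/ 3365567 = 34.38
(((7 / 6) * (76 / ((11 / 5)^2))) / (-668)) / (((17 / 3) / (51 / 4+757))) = -10237675 / 2748152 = -3.73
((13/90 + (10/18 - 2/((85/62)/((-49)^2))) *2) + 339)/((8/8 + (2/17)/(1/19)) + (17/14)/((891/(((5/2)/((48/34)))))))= -339208741872/164779625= -2058.56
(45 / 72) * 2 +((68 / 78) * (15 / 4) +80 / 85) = 4827 / 884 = 5.46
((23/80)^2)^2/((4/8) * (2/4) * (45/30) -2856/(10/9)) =-279841/105268224000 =-0.00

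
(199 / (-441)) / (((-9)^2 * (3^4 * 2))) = -199 / 5786802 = -0.00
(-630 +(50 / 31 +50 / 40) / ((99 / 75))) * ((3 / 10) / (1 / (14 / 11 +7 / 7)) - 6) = 100194315 / 30008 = 3338.92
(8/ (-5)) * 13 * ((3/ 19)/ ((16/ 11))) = -2.26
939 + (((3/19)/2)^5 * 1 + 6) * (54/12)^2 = 336115602339/316940672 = 1060.50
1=1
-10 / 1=-10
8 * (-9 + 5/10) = -68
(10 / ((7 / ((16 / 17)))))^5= 104857600000 / 23863536599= 4.39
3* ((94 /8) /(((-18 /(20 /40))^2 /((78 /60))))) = 611 /17280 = 0.04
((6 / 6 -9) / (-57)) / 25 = 8 / 1425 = 0.01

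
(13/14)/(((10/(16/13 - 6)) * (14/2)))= -31/490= -0.06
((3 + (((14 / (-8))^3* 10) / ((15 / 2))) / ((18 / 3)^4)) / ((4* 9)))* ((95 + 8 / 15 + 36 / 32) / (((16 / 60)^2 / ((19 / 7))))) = 29323423615 / 95551488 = 306.89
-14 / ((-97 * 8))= 7 / 388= 0.02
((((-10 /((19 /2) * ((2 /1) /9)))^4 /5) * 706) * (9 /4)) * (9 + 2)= 229287267000 /130321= 1759403.83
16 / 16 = 1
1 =1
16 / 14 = 8 / 7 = 1.14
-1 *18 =-18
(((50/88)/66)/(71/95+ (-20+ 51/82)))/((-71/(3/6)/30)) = 486875/4987350412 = 0.00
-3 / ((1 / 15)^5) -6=-2278131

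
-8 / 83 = -0.10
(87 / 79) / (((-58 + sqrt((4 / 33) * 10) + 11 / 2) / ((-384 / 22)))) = 133632 * sqrt(330) / 316024885 + 2104704 / 5745907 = 0.37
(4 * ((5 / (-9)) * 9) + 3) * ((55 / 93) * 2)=-1870 / 93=-20.11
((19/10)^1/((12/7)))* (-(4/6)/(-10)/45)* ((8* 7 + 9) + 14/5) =15029/135000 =0.11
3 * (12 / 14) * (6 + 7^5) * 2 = 605268 / 7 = 86466.86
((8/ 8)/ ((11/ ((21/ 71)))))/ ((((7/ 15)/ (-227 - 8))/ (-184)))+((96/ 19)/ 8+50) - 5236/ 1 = -39975482/ 14839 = -2693.95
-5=-5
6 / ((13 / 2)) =12 / 13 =0.92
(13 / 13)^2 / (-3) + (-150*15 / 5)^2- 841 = 604976 / 3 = 201658.67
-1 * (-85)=85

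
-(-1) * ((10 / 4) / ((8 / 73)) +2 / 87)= 31787 / 1392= 22.84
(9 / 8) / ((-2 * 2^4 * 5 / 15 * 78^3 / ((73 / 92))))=-73 / 413949952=-0.00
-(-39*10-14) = 404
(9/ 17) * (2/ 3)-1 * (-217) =3695/ 17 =217.35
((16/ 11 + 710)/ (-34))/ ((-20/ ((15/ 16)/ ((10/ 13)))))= 152607/ 119680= 1.28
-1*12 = -12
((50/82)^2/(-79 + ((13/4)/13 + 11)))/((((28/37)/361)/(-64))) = 534280000/3188857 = 167.55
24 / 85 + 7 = 619 / 85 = 7.28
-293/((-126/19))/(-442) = -5567/55692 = -0.10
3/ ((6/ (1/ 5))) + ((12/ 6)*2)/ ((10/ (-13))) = -5.10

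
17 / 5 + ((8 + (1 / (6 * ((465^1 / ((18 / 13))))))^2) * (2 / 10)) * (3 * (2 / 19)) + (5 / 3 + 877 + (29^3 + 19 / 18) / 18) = 279638085867719 / 124973725500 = 2237.58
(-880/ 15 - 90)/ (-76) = 223/ 114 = 1.96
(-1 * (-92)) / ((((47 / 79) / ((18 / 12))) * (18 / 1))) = 1817 / 141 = 12.89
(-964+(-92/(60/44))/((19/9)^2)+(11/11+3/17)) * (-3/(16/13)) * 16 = 38140.50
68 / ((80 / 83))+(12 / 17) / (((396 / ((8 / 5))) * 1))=791603 / 11220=70.55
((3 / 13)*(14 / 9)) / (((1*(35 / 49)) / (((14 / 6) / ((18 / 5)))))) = 343 / 1053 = 0.33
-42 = -42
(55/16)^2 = 3025/256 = 11.82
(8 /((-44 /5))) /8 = -5 /44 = -0.11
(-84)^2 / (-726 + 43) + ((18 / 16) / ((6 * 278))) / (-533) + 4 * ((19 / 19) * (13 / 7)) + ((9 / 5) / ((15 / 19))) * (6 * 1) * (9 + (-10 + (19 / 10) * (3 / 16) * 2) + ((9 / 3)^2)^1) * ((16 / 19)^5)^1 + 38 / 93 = 823898251299429731057 / 17171889955111164000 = 47.98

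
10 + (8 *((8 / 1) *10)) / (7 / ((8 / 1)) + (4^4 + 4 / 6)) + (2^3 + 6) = 163704 / 6181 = 26.49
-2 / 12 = -1 / 6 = -0.17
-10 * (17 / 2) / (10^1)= -8.50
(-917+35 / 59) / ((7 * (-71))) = 7724 / 4189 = 1.84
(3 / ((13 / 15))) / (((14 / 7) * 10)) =9 / 52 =0.17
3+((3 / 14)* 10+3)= 57 / 7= 8.14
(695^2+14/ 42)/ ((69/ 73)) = 105782548/ 207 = 511026.80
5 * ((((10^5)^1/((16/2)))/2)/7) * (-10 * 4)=-1250000/7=-178571.43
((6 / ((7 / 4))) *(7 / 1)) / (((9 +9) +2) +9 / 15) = 120 / 103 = 1.17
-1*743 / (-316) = 743 / 316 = 2.35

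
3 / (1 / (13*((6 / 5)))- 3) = -234 / 229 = -1.02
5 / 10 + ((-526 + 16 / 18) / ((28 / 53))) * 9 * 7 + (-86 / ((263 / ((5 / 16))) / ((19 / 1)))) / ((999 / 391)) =-131620222859 / 2101896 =-62619.76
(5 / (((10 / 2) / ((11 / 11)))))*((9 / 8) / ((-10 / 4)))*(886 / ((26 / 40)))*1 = -7974 / 13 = -613.38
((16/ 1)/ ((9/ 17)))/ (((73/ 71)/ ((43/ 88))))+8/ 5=576826/ 36135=15.96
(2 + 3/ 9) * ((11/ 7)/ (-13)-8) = -739/ 39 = -18.95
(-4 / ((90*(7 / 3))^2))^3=-1 / 1340095640625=-0.00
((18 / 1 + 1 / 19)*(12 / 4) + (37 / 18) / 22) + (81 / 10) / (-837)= 63257699 / 1166220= 54.24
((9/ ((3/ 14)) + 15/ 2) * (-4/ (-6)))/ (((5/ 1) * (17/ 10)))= 66/ 17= 3.88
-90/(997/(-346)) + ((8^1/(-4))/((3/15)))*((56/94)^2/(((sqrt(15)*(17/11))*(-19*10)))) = 8624*sqrt(15)/10702605 + 31140/997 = 31.24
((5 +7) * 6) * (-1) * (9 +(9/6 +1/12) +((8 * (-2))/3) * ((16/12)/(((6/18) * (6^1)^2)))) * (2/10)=-2158/15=-143.87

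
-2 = -2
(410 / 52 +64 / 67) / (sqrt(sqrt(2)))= 15399 * 2^(3 / 4) / 3484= 7.43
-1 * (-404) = 404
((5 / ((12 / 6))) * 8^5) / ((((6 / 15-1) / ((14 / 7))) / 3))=-819200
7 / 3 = 2.33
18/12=3/2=1.50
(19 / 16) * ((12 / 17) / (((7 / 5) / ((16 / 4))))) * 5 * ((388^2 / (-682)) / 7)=-107262600 / 284053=-377.61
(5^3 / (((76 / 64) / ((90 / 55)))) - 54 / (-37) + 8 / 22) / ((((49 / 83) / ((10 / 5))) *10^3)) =55863067 / 94729250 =0.59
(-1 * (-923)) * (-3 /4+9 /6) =2769 /4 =692.25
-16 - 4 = -20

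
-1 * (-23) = 23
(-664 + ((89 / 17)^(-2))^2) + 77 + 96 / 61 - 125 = -2718992661195 / 3827276701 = -710.42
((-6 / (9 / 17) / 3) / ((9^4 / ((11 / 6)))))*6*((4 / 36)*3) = -374 / 177147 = -0.00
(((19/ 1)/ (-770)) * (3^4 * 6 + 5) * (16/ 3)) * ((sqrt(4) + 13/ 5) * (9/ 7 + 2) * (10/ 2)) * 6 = -78960656/ 2695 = -29298.94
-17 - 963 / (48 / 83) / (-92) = 1619 / 1472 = 1.10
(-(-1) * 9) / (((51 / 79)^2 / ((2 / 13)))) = 12482 / 3757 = 3.32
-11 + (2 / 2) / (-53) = -584 / 53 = -11.02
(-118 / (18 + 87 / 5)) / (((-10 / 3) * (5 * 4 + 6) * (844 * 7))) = 1 / 153608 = 0.00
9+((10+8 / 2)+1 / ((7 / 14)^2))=27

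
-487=-487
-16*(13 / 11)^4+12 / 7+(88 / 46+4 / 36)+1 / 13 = -27.40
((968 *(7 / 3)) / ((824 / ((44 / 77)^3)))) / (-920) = -968 / 1741215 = -0.00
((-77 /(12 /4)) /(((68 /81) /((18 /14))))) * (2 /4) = -2673 /136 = -19.65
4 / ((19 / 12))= 48 / 19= 2.53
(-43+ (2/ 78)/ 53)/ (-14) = 44440/ 14469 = 3.07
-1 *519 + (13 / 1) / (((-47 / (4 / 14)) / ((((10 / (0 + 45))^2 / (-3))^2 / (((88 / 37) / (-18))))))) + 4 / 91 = -160188897301 / 308675367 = -518.96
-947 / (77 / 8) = -7576 / 77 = -98.39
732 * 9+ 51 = 6639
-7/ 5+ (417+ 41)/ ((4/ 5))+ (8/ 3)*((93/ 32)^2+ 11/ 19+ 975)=116559703/ 36480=3195.17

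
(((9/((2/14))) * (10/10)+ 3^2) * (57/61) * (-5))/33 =-6840/671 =-10.19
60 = 60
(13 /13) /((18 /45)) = 5 /2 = 2.50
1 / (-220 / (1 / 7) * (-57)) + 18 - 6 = 1053361 / 87780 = 12.00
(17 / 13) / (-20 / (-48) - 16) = -12 / 143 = -0.08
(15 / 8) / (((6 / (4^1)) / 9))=45 / 4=11.25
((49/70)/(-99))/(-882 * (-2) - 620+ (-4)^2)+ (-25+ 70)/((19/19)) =51677993/1148400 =45.00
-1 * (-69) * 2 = 138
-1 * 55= -55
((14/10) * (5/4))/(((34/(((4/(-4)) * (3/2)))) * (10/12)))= -63/680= -0.09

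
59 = 59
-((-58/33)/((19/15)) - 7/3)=2333/627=3.72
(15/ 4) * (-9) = -135/ 4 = -33.75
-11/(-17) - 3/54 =181/306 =0.59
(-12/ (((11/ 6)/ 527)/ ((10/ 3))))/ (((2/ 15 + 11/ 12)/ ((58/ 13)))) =-48905600/ 1001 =-48856.74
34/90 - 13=-568/45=-12.62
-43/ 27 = -1.59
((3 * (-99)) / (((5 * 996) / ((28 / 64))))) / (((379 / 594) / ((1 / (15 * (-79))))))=68607 / 1988082400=0.00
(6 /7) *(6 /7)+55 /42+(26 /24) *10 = 631 /49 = 12.88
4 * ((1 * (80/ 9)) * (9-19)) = -3200/ 9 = -355.56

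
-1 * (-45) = 45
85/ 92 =0.92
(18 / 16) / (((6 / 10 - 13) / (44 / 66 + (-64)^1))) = 1425 / 248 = 5.75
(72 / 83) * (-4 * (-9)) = 2592 / 83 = 31.23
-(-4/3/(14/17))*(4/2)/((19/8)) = 544/399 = 1.36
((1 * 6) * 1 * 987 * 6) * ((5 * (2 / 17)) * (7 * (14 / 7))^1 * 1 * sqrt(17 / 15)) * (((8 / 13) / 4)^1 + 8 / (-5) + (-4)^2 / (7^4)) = -1520458272 * sqrt(255) / 54145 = -448421.30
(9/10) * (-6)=-27/5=-5.40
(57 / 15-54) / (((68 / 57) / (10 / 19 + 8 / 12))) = -251 / 5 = -50.20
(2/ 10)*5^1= 1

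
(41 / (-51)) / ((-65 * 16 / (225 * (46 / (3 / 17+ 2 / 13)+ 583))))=32425875 / 258128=125.62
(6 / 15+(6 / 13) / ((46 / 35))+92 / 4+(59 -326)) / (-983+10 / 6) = 1090971 / 4401280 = 0.25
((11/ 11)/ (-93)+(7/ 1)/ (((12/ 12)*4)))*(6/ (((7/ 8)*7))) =1.70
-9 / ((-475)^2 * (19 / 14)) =-126 / 4286875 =-0.00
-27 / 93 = -9 / 31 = -0.29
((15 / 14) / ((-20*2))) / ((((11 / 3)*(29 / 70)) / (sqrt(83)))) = -45*sqrt(83) / 2552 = -0.16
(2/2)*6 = 6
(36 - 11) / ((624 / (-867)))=-34.74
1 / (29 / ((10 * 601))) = 6010 / 29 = 207.24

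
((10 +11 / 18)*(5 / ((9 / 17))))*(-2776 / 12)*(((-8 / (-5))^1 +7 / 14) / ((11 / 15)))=-39434815 / 594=-66388.58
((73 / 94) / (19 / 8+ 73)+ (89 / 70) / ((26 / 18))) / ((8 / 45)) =22966861 / 4584944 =5.01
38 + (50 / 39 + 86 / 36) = 9751 / 234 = 41.67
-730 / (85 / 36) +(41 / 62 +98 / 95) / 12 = -371324573 / 1201560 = -309.04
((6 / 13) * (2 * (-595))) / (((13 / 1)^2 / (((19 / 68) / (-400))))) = 399 / 175760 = 0.00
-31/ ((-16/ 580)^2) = -651775/ 16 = -40735.94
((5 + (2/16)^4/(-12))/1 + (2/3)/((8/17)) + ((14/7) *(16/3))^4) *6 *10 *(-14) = -601593465935/55296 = -10879511.46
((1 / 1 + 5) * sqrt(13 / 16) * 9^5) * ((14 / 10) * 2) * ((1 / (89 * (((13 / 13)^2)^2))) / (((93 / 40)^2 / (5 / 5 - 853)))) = -37564611840 * sqrt(13) / 85529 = -1583569.71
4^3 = 64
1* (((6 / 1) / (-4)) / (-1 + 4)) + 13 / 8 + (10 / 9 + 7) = 665 / 72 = 9.24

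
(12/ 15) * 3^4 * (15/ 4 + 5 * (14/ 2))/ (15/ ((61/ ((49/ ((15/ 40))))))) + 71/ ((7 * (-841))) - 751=-1109121429/ 1648360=-672.86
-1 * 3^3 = -27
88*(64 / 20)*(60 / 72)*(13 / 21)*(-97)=-887744 / 63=-14091.17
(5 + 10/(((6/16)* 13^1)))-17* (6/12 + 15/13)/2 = -1093/156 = -7.01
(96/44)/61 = 24/671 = 0.04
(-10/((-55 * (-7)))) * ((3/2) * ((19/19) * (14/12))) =-1/22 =-0.05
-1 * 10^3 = -1000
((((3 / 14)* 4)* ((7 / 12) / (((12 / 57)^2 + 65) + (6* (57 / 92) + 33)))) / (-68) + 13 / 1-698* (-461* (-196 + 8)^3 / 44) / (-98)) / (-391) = -30711305203311364943 / 24217197094860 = -1268161.01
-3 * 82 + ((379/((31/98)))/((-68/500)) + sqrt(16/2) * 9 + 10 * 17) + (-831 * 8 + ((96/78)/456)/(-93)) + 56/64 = -145576923257/9372168 + 18 * sqrt(2) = -15507.44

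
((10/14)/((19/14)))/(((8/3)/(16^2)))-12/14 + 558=80820/133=607.67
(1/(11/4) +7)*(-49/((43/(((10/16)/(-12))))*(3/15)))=33075/15136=2.19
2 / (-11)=-2 / 11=-0.18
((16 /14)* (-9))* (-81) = 5832 /7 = 833.14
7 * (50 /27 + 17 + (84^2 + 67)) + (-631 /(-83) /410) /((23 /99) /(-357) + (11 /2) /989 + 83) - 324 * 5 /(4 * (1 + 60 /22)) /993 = 49992.85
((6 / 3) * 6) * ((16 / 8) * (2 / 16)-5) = -57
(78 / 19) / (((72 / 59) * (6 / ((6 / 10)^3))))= 2301 / 19000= 0.12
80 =80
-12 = -12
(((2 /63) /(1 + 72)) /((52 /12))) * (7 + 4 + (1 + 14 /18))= 230 /179361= 0.00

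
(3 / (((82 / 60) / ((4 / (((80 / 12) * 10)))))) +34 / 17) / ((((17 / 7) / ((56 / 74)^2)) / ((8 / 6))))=9593024 / 14312895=0.67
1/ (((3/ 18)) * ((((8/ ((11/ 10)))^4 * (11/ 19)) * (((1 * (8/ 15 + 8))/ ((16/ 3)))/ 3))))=227601/ 32768000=0.01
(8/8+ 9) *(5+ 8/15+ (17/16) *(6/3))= 919/12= 76.58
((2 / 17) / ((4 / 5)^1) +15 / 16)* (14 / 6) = 2065 / 816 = 2.53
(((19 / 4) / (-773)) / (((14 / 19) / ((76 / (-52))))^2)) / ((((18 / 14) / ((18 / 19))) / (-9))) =1172889 / 7315672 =0.16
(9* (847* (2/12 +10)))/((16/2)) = 155001/16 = 9687.56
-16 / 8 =-2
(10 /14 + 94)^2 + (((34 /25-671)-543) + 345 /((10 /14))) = 10095416 /1225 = 8241.16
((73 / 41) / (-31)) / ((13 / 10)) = -730 / 16523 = -0.04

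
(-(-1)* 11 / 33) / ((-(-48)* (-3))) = -1 / 432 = -0.00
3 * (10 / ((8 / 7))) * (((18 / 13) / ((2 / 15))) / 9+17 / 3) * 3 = 13965 / 26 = 537.12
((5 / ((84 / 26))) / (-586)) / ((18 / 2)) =-65 / 221508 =-0.00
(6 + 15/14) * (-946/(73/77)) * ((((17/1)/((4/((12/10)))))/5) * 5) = -26269947/730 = -35986.23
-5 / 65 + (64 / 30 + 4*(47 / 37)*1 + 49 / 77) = 616972 / 79365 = 7.77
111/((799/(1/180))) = 0.00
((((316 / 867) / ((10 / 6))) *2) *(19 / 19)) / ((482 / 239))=75524 / 348245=0.22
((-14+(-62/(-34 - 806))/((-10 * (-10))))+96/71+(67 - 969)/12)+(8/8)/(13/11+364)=-350620675861/3992898000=-87.81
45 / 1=45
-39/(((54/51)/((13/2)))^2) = -634933/432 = -1469.75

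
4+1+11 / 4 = 31 / 4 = 7.75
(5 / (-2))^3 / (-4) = 125 / 32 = 3.91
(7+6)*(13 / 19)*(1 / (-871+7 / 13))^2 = 28561 / 2432985264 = 0.00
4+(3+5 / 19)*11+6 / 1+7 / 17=14957 / 323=46.31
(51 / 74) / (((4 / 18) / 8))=918 / 37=24.81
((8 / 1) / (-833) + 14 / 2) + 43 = 41642 / 833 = 49.99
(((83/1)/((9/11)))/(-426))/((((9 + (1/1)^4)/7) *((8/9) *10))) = -0.02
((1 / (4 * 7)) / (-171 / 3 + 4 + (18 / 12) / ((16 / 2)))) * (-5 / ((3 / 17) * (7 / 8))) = 544 / 24843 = 0.02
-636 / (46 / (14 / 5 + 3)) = -9222 / 115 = -80.19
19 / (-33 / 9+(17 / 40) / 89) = -202920 / 39109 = -5.19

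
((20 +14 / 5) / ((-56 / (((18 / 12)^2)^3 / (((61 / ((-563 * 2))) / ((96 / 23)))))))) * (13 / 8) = 912379221 / 1571360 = 580.63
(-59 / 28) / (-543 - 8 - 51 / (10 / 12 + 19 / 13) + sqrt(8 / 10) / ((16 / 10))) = 1890419*sqrt(5) / 1179156880853 + 4334530108 / 1179156880853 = 0.00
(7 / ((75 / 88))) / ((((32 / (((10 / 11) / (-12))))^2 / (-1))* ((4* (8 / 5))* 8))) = -35 / 38928384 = -0.00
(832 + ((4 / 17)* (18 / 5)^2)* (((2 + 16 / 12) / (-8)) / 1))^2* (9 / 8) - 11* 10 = 5608516612 / 7225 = 776265.28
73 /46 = 1.59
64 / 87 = 0.74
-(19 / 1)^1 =-19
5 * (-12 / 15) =-4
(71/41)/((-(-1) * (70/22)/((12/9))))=3124/4305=0.73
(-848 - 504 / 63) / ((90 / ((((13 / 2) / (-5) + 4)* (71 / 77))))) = -45582 / 1925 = -23.68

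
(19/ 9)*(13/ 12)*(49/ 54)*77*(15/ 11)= 423605/ 1944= 217.90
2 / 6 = 1 / 3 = 0.33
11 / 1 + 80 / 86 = 513 / 43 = 11.93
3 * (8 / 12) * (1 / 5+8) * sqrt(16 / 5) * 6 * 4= 704.09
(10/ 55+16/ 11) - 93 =-1005/ 11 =-91.36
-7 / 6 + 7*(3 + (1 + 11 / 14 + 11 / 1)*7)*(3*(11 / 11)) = 5824 / 3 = 1941.33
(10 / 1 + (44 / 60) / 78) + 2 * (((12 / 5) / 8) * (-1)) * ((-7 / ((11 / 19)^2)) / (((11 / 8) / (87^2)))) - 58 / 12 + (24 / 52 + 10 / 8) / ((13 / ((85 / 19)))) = 53068167538811 / 769291380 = 68983.18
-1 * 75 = -75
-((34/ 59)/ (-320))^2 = -289/ 89113600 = -0.00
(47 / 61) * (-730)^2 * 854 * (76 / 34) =13324631600 / 17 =783801858.82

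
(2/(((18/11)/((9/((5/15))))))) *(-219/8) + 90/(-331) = -2392857/2648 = -903.65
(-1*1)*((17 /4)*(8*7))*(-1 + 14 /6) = -952 /3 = -317.33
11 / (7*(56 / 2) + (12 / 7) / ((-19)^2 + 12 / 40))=0.06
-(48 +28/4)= -55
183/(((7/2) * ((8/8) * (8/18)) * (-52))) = -1647/728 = -2.26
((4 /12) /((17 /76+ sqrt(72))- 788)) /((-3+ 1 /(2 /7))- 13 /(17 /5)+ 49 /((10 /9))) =-64461110 /6211281292677- 490960* sqrt(2) /6211281292677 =-0.00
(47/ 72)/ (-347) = -47/ 24984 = -0.00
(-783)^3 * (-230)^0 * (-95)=45604625265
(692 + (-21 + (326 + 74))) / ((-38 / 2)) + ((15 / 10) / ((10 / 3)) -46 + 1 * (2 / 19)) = -38689 / 380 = -101.81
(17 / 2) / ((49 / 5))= 85 / 98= 0.87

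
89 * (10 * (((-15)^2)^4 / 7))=2280972656250 / 7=325853236607.14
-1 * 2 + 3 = 1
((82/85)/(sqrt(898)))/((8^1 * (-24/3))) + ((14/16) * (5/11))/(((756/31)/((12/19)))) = 155/15048-41 * sqrt(898)/2442560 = 0.01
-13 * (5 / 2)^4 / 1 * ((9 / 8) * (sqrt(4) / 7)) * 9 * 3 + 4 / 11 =-21716333 / 4928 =-4406.72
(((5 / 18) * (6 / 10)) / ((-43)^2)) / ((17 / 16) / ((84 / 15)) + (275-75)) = 224 / 497482695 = 0.00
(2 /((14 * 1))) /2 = 1 /14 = 0.07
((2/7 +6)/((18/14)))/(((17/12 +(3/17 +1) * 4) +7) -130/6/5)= 272/489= 0.56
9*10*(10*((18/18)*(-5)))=-4500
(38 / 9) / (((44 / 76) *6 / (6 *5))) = 3610 / 99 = 36.46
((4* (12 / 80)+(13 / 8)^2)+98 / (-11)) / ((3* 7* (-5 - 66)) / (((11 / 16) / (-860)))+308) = -19953 / 6566255360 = -0.00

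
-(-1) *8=8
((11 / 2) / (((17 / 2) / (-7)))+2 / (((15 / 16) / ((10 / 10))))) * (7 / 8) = -4277 / 2040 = -2.10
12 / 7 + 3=33 / 7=4.71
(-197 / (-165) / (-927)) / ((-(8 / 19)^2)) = 71117 / 9789120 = 0.01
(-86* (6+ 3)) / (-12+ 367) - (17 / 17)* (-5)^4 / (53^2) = -2.40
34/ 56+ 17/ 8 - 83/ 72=1.58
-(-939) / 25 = 939 / 25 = 37.56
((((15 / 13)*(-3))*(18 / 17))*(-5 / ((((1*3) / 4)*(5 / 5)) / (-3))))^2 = 262440000 / 48841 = 5373.35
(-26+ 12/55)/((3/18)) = -8508/55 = -154.69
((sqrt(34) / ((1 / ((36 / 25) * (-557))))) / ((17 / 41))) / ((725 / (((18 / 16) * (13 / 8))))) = -24047361 * sqrt(34) / 4930000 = -28.44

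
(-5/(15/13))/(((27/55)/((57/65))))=-209/27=-7.74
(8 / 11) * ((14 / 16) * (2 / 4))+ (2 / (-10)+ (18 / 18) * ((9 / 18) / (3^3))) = 203 / 1485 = 0.14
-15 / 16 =-0.94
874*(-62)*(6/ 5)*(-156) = 10143993.60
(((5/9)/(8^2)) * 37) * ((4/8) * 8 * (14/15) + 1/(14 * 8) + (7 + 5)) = 5.06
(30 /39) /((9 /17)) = 170 /117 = 1.45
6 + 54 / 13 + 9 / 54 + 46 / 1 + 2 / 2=4471 / 78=57.32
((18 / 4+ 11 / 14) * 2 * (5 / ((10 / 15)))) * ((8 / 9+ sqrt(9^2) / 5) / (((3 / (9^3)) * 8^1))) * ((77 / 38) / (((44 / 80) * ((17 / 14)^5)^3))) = 70518434335997939343360 / 54386037978686500067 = 1296.63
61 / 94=0.65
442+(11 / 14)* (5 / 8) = 49559 / 112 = 442.49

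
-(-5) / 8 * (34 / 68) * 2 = 0.62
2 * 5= 10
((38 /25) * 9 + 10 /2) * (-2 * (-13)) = 12142 /25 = 485.68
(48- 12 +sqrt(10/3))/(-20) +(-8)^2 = 311/5- sqrt(30)/60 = 62.11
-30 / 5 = -6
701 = 701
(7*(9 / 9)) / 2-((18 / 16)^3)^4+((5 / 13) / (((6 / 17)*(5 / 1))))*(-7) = -5723352214087 / 2680059592704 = -2.14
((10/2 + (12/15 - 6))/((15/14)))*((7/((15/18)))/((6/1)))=-98/375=-0.26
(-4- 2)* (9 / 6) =-9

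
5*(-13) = -65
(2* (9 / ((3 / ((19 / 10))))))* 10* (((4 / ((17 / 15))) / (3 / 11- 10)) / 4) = -18810 / 1819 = -10.34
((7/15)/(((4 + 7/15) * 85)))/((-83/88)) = -616/472685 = -0.00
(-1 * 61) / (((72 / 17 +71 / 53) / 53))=-2912933 / 5023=-579.92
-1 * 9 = -9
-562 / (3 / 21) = -3934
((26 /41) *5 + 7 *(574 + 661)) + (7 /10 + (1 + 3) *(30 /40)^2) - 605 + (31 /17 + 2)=112216223 /13940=8049.94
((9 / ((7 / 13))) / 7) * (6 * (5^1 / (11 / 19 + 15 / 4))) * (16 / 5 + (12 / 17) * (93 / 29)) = 102649248 / 1135379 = 90.41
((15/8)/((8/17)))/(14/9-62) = -135/2048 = -0.07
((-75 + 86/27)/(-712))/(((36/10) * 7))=1385/346032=0.00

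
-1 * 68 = -68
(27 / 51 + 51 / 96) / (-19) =-577 / 10336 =-0.06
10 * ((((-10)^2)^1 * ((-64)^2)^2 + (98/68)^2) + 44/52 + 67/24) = 756384008720465/45084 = 16777216057.15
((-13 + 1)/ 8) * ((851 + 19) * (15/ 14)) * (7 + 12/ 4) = -97875/ 7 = -13982.14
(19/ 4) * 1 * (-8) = -38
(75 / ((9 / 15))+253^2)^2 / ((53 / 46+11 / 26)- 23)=-614918908422 / 3203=-191982175.59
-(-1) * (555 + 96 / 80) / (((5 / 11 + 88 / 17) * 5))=19261 / 975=19.75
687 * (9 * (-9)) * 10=-556470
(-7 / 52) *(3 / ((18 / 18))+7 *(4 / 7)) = -49 / 52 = -0.94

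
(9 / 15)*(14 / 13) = 42 / 65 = 0.65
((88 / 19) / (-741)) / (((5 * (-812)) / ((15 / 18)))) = 11 / 8574111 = 0.00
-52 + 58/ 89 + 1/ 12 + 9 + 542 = 533717/ 1068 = 499.74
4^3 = 64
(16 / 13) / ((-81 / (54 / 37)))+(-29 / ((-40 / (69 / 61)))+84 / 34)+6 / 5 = 4.47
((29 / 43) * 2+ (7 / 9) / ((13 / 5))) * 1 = 8291 / 5031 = 1.65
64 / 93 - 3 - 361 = -33788 / 93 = -363.31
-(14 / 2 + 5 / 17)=-124 / 17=-7.29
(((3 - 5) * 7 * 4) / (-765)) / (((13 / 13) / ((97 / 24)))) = 679 / 2295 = 0.30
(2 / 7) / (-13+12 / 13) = -26 / 1099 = -0.02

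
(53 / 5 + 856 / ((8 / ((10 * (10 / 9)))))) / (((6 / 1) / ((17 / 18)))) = 188.81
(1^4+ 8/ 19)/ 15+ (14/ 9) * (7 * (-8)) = -74399/ 855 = -87.02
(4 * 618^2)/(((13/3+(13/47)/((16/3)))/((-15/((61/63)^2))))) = -205186316348160/36811853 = -5573919.80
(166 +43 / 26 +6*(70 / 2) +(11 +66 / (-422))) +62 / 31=390.50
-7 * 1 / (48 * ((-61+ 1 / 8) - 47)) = 7 / 5178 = 0.00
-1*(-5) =5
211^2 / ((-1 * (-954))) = 44521 / 954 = 46.67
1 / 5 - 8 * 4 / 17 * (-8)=1297 / 85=15.26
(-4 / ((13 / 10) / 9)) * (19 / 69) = -2280 / 299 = -7.63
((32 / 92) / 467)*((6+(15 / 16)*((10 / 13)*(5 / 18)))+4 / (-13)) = 3677 / 837798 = 0.00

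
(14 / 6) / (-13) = -0.18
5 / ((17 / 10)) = 50 / 17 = 2.94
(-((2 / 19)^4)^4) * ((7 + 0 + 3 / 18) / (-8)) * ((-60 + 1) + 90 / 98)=-0.00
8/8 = 1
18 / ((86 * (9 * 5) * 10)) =1 / 2150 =0.00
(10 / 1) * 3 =30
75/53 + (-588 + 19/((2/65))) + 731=80763/106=761.92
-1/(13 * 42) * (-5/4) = 5/2184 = 0.00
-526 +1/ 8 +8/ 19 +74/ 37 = -79565/ 152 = -523.45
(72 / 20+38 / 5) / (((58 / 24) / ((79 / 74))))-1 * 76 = -381196 / 5365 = -71.05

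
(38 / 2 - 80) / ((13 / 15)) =-915 / 13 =-70.38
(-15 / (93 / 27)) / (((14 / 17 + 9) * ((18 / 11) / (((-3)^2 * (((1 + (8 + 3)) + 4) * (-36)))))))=7270560 / 5177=1404.40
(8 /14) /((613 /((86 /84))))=86 /90111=0.00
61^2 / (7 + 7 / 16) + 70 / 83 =4949818 / 9877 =501.15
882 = 882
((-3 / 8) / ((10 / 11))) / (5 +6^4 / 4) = -33 / 26320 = -0.00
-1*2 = -2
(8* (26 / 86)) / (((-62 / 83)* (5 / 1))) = -4316 / 6665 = -0.65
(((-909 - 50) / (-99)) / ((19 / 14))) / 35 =1918 / 9405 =0.20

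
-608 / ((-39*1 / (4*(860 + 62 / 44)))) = 7681472 / 143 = 53716.59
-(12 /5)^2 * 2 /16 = -18 /25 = -0.72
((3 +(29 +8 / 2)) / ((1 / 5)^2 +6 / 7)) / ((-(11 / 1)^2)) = -6300 / 18997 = -0.33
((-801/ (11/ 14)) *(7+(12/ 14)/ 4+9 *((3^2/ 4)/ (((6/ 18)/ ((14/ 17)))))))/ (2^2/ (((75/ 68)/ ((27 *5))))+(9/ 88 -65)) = -436512960/ 3176773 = -137.41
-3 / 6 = -1 / 2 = -0.50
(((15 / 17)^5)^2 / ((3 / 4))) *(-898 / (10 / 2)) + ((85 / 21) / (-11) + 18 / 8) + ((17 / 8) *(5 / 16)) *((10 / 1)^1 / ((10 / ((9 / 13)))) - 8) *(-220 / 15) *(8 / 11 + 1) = 10911245133941466869 / 193728949857547104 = 56.32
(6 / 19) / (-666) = -1 / 2109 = -0.00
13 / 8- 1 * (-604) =4845 / 8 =605.62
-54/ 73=-0.74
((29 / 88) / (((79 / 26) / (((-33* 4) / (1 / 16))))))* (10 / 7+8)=-1194336 / 553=-2159.74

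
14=14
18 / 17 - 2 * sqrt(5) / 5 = 18 / 17 - 2 * sqrt(5) / 5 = 0.16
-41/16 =-2.56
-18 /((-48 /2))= 3 /4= 0.75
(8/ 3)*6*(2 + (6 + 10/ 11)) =1568/ 11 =142.55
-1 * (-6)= 6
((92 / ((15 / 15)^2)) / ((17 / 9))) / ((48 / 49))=3381 / 68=49.72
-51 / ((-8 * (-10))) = -51 / 80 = -0.64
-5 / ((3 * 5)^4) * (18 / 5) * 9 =-2 / 625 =-0.00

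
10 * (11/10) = 11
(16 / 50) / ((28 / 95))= 38 / 35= 1.09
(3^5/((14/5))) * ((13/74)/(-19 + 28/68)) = -268515/327376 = -0.82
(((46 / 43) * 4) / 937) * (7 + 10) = 3128 / 40291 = 0.08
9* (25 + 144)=1521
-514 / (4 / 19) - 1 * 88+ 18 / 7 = -2526.93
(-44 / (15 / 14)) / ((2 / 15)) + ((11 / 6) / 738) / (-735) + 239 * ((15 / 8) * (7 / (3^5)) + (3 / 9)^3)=-286.24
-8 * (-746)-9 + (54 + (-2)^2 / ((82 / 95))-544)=224419 / 41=5473.63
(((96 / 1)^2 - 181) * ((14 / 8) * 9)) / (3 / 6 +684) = 569205 / 2738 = 207.89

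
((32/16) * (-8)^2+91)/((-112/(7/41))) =-219/656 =-0.33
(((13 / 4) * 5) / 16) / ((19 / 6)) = 195 / 608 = 0.32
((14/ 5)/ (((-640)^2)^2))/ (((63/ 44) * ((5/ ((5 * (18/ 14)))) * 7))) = 11/ 5138022400000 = 0.00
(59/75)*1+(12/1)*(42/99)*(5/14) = 2149/825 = 2.60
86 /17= 5.06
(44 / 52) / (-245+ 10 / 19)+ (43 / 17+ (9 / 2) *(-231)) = -2129001051 / 2053090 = -1036.97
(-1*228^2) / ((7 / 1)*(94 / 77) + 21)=-571824 / 325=-1759.46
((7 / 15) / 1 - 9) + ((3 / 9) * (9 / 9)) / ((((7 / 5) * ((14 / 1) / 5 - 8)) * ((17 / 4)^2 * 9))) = -30297448 / 3550365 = -8.53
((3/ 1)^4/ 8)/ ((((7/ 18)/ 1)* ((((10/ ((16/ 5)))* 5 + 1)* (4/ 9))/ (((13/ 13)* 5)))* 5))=6561/ 1862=3.52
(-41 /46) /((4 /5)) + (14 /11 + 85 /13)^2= 225382731 /3762616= 59.90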